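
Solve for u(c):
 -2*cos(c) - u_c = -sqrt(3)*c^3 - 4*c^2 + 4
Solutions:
 u(c) = C1 + sqrt(3)*c^4/4 + 4*c^3/3 - 4*c - 2*sin(c)


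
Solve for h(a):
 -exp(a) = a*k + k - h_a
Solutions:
 h(a) = C1 + a^2*k/2 + a*k + exp(a)


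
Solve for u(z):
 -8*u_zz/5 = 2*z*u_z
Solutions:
 u(z) = C1 + C2*erf(sqrt(10)*z/4)


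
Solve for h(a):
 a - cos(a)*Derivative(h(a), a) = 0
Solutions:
 h(a) = C1 + Integral(a/cos(a), a)


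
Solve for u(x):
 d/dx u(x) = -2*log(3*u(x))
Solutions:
 Integral(1/(log(_y) + log(3)), (_y, u(x)))/2 = C1 - x


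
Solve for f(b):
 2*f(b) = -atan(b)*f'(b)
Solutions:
 f(b) = C1*exp(-2*Integral(1/atan(b), b))


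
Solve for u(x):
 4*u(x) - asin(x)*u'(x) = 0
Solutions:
 u(x) = C1*exp(4*Integral(1/asin(x), x))


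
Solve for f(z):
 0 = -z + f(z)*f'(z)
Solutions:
 f(z) = -sqrt(C1 + z^2)
 f(z) = sqrt(C1 + z^2)


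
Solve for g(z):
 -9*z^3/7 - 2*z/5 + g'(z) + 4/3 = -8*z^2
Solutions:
 g(z) = C1 + 9*z^4/28 - 8*z^3/3 + z^2/5 - 4*z/3


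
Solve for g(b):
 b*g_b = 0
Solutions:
 g(b) = C1


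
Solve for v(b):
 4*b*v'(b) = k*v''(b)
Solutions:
 v(b) = C1 + C2*erf(sqrt(2)*b*sqrt(-1/k))/sqrt(-1/k)


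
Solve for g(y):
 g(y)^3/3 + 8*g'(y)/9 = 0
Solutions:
 g(y) = -2*sqrt(-1/(C1 - 3*y))
 g(y) = 2*sqrt(-1/(C1 - 3*y))


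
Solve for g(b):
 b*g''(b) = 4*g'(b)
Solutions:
 g(b) = C1 + C2*b^5


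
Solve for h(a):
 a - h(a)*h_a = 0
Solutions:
 h(a) = -sqrt(C1 + a^2)
 h(a) = sqrt(C1 + a^2)


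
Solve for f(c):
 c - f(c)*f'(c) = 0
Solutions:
 f(c) = -sqrt(C1 + c^2)
 f(c) = sqrt(C1 + c^2)


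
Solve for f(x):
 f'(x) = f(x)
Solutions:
 f(x) = C1*exp(x)


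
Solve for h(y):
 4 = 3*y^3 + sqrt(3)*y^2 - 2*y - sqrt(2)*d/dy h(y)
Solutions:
 h(y) = C1 + 3*sqrt(2)*y^4/8 + sqrt(6)*y^3/6 - sqrt(2)*y^2/2 - 2*sqrt(2)*y


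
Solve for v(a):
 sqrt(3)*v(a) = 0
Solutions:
 v(a) = 0


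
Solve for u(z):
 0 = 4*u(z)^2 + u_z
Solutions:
 u(z) = 1/(C1 + 4*z)


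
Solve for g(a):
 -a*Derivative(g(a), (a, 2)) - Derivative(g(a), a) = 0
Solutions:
 g(a) = C1 + C2*log(a)


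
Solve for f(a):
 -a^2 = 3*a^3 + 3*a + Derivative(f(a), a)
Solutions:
 f(a) = C1 - 3*a^4/4 - a^3/3 - 3*a^2/2


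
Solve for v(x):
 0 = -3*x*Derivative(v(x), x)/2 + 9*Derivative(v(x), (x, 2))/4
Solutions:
 v(x) = C1 + C2*erfi(sqrt(3)*x/3)


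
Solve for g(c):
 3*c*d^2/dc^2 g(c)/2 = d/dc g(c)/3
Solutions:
 g(c) = C1 + C2*c^(11/9)


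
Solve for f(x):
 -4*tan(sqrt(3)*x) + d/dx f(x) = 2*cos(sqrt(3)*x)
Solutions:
 f(x) = C1 - 4*sqrt(3)*log(cos(sqrt(3)*x))/3 + 2*sqrt(3)*sin(sqrt(3)*x)/3


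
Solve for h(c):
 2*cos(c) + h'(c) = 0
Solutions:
 h(c) = C1 - 2*sin(c)


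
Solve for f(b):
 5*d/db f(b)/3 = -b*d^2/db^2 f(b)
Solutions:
 f(b) = C1 + C2/b^(2/3)


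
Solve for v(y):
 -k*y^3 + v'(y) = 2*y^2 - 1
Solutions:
 v(y) = C1 + k*y^4/4 + 2*y^3/3 - y


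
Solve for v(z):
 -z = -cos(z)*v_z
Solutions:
 v(z) = C1 + Integral(z/cos(z), z)


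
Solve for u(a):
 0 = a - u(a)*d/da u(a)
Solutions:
 u(a) = -sqrt(C1 + a^2)
 u(a) = sqrt(C1 + a^2)


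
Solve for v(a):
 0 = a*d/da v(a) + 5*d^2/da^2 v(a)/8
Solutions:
 v(a) = C1 + C2*erf(2*sqrt(5)*a/5)


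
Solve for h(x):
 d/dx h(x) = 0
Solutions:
 h(x) = C1


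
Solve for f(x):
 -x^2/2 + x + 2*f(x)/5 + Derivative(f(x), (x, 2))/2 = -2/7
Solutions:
 f(x) = C1*sin(2*sqrt(5)*x/5) + C2*cos(2*sqrt(5)*x/5) + 5*x^2/4 - 5*x/2 - 215/56


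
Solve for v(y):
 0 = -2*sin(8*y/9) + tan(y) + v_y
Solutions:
 v(y) = C1 + log(cos(y)) - 9*cos(8*y/9)/4


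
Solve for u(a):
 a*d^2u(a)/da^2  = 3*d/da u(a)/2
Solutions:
 u(a) = C1 + C2*a^(5/2)


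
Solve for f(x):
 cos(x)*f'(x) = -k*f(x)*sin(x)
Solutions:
 f(x) = C1*exp(k*log(cos(x)))


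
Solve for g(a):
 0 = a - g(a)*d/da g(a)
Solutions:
 g(a) = -sqrt(C1 + a^2)
 g(a) = sqrt(C1 + a^2)


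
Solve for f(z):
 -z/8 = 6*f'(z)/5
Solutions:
 f(z) = C1 - 5*z^2/96


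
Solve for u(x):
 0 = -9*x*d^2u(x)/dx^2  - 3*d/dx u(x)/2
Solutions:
 u(x) = C1 + C2*x^(5/6)


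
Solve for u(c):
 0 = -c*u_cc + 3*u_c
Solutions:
 u(c) = C1 + C2*c^4


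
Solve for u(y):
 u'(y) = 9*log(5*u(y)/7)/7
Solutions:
 -7*Integral(1/(log(_y) - log(7) + log(5)), (_y, u(y)))/9 = C1 - y


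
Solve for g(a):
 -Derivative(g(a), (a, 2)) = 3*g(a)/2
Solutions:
 g(a) = C1*sin(sqrt(6)*a/2) + C2*cos(sqrt(6)*a/2)


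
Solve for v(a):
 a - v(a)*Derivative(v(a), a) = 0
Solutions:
 v(a) = -sqrt(C1 + a^2)
 v(a) = sqrt(C1 + a^2)


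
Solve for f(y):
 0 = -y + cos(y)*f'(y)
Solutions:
 f(y) = C1 + Integral(y/cos(y), y)


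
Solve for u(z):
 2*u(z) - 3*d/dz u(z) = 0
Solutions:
 u(z) = C1*exp(2*z/3)


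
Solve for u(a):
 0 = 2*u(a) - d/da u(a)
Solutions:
 u(a) = C1*exp(2*a)


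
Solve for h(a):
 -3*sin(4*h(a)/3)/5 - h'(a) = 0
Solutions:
 3*a/5 + 3*log(cos(4*h(a)/3) - 1)/8 - 3*log(cos(4*h(a)/3) + 1)/8 = C1


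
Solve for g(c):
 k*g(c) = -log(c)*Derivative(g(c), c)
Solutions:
 g(c) = C1*exp(-k*li(c))


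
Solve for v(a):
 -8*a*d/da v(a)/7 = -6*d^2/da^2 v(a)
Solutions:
 v(a) = C1 + C2*erfi(sqrt(42)*a/21)


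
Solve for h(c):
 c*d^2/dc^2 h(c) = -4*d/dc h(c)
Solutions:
 h(c) = C1 + C2/c^3


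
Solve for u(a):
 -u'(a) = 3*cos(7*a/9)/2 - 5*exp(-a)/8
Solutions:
 u(a) = C1 - 27*sin(7*a/9)/14 - 5*exp(-a)/8


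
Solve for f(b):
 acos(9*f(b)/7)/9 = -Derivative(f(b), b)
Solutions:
 Integral(1/acos(9*_y/7), (_y, f(b))) = C1 - b/9


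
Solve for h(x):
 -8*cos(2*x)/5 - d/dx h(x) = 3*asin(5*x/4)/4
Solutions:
 h(x) = C1 - 3*x*asin(5*x/4)/4 - 3*sqrt(16 - 25*x^2)/20 - 4*sin(2*x)/5


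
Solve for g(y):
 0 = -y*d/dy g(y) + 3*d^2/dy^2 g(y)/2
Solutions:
 g(y) = C1 + C2*erfi(sqrt(3)*y/3)


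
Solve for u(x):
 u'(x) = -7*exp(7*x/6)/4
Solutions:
 u(x) = C1 - 3*exp(7*x/6)/2


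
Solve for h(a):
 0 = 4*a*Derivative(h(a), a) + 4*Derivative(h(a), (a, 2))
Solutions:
 h(a) = C1 + C2*erf(sqrt(2)*a/2)


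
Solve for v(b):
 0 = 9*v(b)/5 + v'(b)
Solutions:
 v(b) = C1*exp(-9*b/5)


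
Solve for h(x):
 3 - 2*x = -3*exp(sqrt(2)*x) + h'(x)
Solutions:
 h(x) = C1 - x^2 + 3*x + 3*sqrt(2)*exp(sqrt(2)*x)/2


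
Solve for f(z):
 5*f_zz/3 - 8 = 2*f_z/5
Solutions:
 f(z) = C1 + C2*exp(6*z/25) - 20*z


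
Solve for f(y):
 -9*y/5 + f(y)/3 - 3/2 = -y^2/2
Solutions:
 f(y) = -3*y^2/2 + 27*y/5 + 9/2


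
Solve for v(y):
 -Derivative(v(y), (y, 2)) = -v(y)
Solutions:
 v(y) = C1*exp(-y) + C2*exp(y)


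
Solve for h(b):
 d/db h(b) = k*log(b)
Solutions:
 h(b) = C1 + b*k*log(b) - b*k


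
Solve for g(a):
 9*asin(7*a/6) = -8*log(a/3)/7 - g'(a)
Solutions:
 g(a) = C1 - 8*a*log(a)/7 - 9*a*asin(7*a/6) + 8*a/7 + 8*a*log(3)/7 - 9*sqrt(36 - 49*a^2)/7


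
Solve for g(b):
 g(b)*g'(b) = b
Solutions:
 g(b) = -sqrt(C1 + b^2)
 g(b) = sqrt(C1 + b^2)


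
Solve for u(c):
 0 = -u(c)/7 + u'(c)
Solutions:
 u(c) = C1*exp(c/7)


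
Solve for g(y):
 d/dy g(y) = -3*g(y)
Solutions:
 g(y) = C1*exp(-3*y)


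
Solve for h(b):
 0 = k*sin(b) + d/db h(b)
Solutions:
 h(b) = C1 + k*cos(b)


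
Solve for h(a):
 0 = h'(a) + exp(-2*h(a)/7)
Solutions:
 h(a) = 7*log(-sqrt(C1 - a)) - 7*log(7) + 7*log(14)/2
 h(a) = 7*log(C1 - a)/2 - 7*log(7) + 7*log(14)/2


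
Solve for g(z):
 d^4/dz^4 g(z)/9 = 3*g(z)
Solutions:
 g(z) = C1*exp(-3^(3/4)*z) + C2*exp(3^(3/4)*z) + C3*sin(3^(3/4)*z) + C4*cos(3^(3/4)*z)


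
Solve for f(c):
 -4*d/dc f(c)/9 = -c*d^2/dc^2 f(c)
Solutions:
 f(c) = C1 + C2*c^(13/9)


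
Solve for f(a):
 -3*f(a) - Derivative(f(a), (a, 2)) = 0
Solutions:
 f(a) = C1*sin(sqrt(3)*a) + C2*cos(sqrt(3)*a)


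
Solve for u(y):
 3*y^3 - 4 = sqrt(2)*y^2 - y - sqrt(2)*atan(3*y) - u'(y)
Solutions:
 u(y) = C1 - 3*y^4/4 + sqrt(2)*y^3/3 - y^2/2 + 4*y - sqrt(2)*(y*atan(3*y) - log(9*y^2 + 1)/6)


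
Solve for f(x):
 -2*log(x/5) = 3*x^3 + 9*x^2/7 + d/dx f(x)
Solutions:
 f(x) = C1 - 3*x^4/4 - 3*x^3/7 - 2*x*log(x) + 2*x + 2*x*log(5)


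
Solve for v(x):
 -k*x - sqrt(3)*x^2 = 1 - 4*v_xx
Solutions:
 v(x) = C1 + C2*x + k*x^3/24 + sqrt(3)*x^4/48 + x^2/8


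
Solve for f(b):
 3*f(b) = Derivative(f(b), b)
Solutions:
 f(b) = C1*exp(3*b)


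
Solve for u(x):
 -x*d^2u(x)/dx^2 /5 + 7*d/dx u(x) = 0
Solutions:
 u(x) = C1 + C2*x^36


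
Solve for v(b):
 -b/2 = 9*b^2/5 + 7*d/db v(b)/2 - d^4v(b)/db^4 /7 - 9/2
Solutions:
 v(b) = C1 + C4*exp(14^(2/3)*b/2) - 6*b^3/35 - b^2/14 + 9*b/7 + (C2*sin(14^(2/3)*sqrt(3)*b/4) + C3*cos(14^(2/3)*sqrt(3)*b/4))*exp(-14^(2/3)*b/4)


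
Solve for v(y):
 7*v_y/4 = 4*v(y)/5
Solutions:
 v(y) = C1*exp(16*y/35)


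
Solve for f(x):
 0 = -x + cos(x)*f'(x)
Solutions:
 f(x) = C1 + Integral(x/cos(x), x)


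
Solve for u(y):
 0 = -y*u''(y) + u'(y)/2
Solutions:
 u(y) = C1 + C2*y^(3/2)


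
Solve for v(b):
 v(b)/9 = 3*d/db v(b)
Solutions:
 v(b) = C1*exp(b/27)


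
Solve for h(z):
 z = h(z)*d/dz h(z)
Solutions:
 h(z) = -sqrt(C1 + z^2)
 h(z) = sqrt(C1 + z^2)


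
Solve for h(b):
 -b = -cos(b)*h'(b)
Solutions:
 h(b) = C1 + Integral(b/cos(b), b)


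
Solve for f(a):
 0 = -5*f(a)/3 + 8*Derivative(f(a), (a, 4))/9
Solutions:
 f(a) = C1*exp(-30^(1/4)*a/2) + C2*exp(30^(1/4)*a/2) + C3*sin(30^(1/4)*a/2) + C4*cos(30^(1/4)*a/2)


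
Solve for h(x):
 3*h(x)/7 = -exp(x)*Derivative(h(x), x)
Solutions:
 h(x) = C1*exp(3*exp(-x)/7)


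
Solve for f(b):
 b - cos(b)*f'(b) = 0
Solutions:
 f(b) = C1 + Integral(b/cos(b), b)


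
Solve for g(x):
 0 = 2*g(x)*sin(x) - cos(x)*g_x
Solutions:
 g(x) = C1/cos(x)^2


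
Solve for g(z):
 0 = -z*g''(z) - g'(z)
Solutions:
 g(z) = C1 + C2*log(z)


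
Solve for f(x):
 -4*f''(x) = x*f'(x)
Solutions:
 f(x) = C1 + C2*erf(sqrt(2)*x/4)


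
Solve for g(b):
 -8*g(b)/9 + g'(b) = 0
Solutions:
 g(b) = C1*exp(8*b/9)


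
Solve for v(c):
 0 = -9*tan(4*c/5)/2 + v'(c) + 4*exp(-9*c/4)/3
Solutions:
 v(c) = C1 + 45*log(tan(4*c/5)^2 + 1)/16 + 16*exp(-9*c/4)/27


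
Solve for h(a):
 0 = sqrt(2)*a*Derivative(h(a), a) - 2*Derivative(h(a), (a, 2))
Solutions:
 h(a) = C1 + C2*erfi(2^(1/4)*a/2)


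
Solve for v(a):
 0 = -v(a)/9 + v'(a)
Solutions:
 v(a) = C1*exp(a/9)


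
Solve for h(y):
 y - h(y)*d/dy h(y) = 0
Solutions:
 h(y) = -sqrt(C1 + y^2)
 h(y) = sqrt(C1 + y^2)


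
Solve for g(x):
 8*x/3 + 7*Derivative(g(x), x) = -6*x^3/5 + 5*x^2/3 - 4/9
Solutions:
 g(x) = C1 - 3*x^4/70 + 5*x^3/63 - 4*x^2/21 - 4*x/63


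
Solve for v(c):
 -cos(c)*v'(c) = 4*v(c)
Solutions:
 v(c) = C1*(sin(c)^2 - 2*sin(c) + 1)/(sin(c)^2 + 2*sin(c) + 1)


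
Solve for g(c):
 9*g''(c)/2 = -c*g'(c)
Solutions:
 g(c) = C1 + C2*erf(c/3)


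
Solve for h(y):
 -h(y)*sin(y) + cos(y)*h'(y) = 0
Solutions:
 h(y) = C1/cos(y)


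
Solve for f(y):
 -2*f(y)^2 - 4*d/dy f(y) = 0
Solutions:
 f(y) = 2/(C1 + y)


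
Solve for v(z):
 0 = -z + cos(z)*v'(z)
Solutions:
 v(z) = C1 + Integral(z/cos(z), z)


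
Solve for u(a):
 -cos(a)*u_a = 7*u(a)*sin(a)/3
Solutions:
 u(a) = C1*cos(a)^(7/3)


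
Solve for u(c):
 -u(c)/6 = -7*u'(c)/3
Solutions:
 u(c) = C1*exp(c/14)


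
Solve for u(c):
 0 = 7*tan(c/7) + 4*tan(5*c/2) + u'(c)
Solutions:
 u(c) = C1 + 49*log(cos(c/7)) + 8*log(cos(5*c/2))/5


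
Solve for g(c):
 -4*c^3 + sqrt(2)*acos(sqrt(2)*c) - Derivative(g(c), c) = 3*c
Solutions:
 g(c) = C1 - c^4 - 3*c^2/2 + sqrt(2)*(c*acos(sqrt(2)*c) - sqrt(2)*sqrt(1 - 2*c^2)/2)


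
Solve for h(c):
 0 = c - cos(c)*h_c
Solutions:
 h(c) = C1 + Integral(c/cos(c), c)


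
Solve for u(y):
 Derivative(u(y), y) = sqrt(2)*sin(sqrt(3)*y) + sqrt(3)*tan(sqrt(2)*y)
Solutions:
 u(y) = C1 - sqrt(6)*log(cos(sqrt(2)*y))/2 - sqrt(6)*cos(sqrt(3)*y)/3


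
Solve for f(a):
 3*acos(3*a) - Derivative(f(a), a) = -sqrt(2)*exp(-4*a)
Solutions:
 f(a) = C1 + 3*a*acos(3*a) - sqrt(1 - 9*a^2) - sqrt(2)*exp(-4*a)/4


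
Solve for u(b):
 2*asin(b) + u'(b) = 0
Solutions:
 u(b) = C1 - 2*b*asin(b) - 2*sqrt(1 - b^2)


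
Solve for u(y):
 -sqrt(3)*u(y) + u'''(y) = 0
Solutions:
 u(y) = C3*exp(3^(1/6)*y) + (C1*sin(3^(2/3)*y/2) + C2*cos(3^(2/3)*y/2))*exp(-3^(1/6)*y/2)


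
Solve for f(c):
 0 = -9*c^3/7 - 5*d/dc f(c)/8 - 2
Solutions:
 f(c) = C1 - 18*c^4/35 - 16*c/5


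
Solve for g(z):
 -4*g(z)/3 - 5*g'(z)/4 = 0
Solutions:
 g(z) = C1*exp(-16*z/15)


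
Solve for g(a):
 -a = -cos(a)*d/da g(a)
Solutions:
 g(a) = C1 + Integral(a/cos(a), a)


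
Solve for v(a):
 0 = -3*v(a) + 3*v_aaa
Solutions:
 v(a) = C3*exp(a) + (C1*sin(sqrt(3)*a/2) + C2*cos(sqrt(3)*a/2))*exp(-a/2)


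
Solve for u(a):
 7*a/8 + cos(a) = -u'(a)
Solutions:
 u(a) = C1 - 7*a^2/16 - sin(a)


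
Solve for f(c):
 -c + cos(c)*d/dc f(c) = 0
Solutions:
 f(c) = C1 + Integral(c/cos(c), c)


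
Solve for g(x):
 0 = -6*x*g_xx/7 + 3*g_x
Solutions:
 g(x) = C1 + C2*x^(9/2)


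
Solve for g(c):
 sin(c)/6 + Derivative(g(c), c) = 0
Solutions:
 g(c) = C1 + cos(c)/6


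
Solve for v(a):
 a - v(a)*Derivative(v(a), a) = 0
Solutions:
 v(a) = -sqrt(C1 + a^2)
 v(a) = sqrt(C1 + a^2)


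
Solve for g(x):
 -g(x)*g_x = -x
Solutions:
 g(x) = -sqrt(C1 + x^2)
 g(x) = sqrt(C1 + x^2)


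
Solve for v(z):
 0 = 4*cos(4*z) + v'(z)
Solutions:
 v(z) = C1 - sin(4*z)


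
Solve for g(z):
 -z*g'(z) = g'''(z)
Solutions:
 g(z) = C1 + Integral(C2*airyai(-z) + C3*airybi(-z), z)


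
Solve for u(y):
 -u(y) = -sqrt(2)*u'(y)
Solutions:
 u(y) = C1*exp(sqrt(2)*y/2)


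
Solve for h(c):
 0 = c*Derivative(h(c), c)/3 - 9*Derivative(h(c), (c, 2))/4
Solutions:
 h(c) = C1 + C2*erfi(sqrt(6)*c/9)


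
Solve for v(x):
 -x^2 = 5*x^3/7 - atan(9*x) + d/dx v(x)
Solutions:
 v(x) = C1 - 5*x^4/28 - x^3/3 + x*atan(9*x) - log(81*x^2 + 1)/18


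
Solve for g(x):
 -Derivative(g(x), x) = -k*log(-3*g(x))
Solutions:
 Integral(1/(log(-_y) + log(3)), (_y, g(x))) = C1 + k*x


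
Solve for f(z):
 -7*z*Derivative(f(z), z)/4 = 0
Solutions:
 f(z) = C1


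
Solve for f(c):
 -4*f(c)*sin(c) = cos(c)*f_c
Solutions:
 f(c) = C1*cos(c)^4


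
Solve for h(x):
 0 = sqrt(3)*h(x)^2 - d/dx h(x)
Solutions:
 h(x) = -1/(C1 + sqrt(3)*x)


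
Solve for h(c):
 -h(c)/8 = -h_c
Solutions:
 h(c) = C1*exp(c/8)


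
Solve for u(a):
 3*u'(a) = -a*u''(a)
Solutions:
 u(a) = C1 + C2/a^2


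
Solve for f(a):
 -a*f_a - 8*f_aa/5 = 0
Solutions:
 f(a) = C1 + C2*erf(sqrt(5)*a/4)


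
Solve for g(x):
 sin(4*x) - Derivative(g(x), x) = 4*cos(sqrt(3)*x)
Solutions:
 g(x) = C1 - 4*sqrt(3)*sin(sqrt(3)*x)/3 - cos(4*x)/4


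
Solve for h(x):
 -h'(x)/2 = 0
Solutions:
 h(x) = C1


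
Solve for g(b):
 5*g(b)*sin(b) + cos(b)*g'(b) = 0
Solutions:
 g(b) = C1*cos(b)^5


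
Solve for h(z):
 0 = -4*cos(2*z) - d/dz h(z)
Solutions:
 h(z) = C1 - 2*sin(2*z)


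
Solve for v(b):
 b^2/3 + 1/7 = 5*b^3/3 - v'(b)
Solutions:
 v(b) = C1 + 5*b^4/12 - b^3/9 - b/7


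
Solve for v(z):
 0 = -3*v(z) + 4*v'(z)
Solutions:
 v(z) = C1*exp(3*z/4)


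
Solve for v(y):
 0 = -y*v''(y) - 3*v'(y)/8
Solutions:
 v(y) = C1 + C2*y^(5/8)


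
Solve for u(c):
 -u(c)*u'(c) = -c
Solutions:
 u(c) = -sqrt(C1 + c^2)
 u(c) = sqrt(C1 + c^2)


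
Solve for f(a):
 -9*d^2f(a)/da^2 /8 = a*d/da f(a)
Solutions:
 f(a) = C1 + C2*erf(2*a/3)


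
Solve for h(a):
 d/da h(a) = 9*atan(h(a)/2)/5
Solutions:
 Integral(1/atan(_y/2), (_y, h(a))) = C1 + 9*a/5


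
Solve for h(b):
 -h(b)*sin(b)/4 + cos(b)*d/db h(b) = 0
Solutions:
 h(b) = C1/cos(b)^(1/4)


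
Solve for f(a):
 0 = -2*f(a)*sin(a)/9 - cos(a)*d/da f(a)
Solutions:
 f(a) = C1*cos(a)^(2/9)


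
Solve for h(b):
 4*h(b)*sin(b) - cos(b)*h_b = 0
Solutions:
 h(b) = C1/cos(b)^4


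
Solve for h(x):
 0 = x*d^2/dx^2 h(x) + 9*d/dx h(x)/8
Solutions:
 h(x) = C1 + C2/x^(1/8)


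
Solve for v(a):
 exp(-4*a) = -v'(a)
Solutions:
 v(a) = C1 + exp(-4*a)/4


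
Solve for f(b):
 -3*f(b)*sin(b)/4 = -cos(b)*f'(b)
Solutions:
 f(b) = C1/cos(b)^(3/4)


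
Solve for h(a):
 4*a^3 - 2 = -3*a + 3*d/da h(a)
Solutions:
 h(a) = C1 + a^4/3 + a^2/2 - 2*a/3


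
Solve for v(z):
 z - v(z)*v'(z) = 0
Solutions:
 v(z) = -sqrt(C1 + z^2)
 v(z) = sqrt(C1 + z^2)


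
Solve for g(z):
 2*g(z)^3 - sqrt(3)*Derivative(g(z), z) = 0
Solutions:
 g(z) = -sqrt(6)*sqrt(-1/(C1 + 2*sqrt(3)*z))/2
 g(z) = sqrt(6)*sqrt(-1/(C1 + 2*sqrt(3)*z))/2


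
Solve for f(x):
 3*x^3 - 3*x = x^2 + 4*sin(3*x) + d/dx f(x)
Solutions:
 f(x) = C1 + 3*x^4/4 - x^3/3 - 3*x^2/2 + 4*cos(3*x)/3


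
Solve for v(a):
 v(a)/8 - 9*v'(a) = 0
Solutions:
 v(a) = C1*exp(a/72)


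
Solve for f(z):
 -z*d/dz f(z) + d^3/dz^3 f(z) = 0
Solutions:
 f(z) = C1 + Integral(C2*airyai(z) + C3*airybi(z), z)


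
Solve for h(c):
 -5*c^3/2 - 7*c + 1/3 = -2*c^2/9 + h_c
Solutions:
 h(c) = C1 - 5*c^4/8 + 2*c^3/27 - 7*c^2/2 + c/3


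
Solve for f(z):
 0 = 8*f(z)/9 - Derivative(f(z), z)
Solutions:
 f(z) = C1*exp(8*z/9)


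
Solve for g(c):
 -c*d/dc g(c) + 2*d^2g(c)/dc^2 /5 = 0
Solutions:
 g(c) = C1 + C2*erfi(sqrt(5)*c/2)


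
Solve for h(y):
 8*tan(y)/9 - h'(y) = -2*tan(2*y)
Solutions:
 h(y) = C1 - 8*log(cos(y))/9 - log(cos(2*y))


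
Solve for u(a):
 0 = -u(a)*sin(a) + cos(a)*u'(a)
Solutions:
 u(a) = C1/cos(a)


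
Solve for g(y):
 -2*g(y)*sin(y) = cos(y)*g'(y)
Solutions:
 g(y) = C1*cos(y)^2


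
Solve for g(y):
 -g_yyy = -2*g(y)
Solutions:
 g(y) = C3*exp(2^(1/3)*y) + (C1*sin(2^(1/3)*sqrt(3)*y/2) + C2*cos(2^(1/3)*sqrt(3)*y/2))*exp(-2^(1/3)*y/2)


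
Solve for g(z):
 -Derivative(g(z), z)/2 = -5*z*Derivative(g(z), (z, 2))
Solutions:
 g(z) = C1 + C2*z^(11/10)


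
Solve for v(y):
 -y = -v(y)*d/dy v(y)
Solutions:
 v(y) = -sqrt(C1 + y^2)
 v(y) = sqrt(C1 + y^2)


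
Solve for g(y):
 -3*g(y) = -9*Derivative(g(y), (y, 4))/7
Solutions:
 g(y) = C1*exp(-3^(3/4)*7^(1/4)*y/3) + C2*exp(3^(3/4)*7^(1/4)*y/3) + C3*sin(3^(3/4)*7^(1/4)*y/3) + C4*cos(3^(3/4)*7^(1/4)*y/3)


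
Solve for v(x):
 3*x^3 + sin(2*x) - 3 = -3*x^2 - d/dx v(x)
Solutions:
 v(x) = C1 - 3*x^4/4 - x^3 + 3*x + cos(2*x)/2


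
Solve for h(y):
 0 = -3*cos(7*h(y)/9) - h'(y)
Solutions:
 3*y - 9*log(sin(7*h(y)/9) - 1)/14 + 9*log(sin(7*h(y)/9) + 1)/14 = C1


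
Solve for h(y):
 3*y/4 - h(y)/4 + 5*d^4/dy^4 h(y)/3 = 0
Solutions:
 h(y) = C1*exp(-sqrt(2)*3^(1/4)*5^(3/4)*y/10) + C2*exp(sqrt(2)*3^(1/4)*5^(3/4)*y/10) + C3*sin(sqrt(2)*3^(1/4)*5^(3/4)*y/10) + C4*cos(sqrt(2)*3^(1/4)*5^(3/4)*y/10) + 3*y


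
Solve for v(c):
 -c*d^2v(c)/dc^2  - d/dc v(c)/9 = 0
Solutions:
 v(c) = C1 + C2*c^(8/9)


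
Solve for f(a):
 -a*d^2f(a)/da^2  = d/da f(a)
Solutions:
 f(a) = C1 + C2*log(a)


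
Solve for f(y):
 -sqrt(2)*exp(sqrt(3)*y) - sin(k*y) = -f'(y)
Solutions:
 f(y) = C1 + sqrt(6)*exp(sqrt(3)*y)/3 - cos(k*y)/k


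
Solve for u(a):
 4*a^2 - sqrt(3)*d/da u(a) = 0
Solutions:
 u(a) = C1 + 4*sqrt(3)*a^3/9


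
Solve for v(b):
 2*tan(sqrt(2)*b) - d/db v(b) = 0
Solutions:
 v(b) = C1 - sqrt(2)*log(cos(sqrt(2)*b))


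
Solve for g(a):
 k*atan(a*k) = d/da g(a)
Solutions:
 g(a) = C1 + k*Piecewise((a*atan(a*k) - log(a^2*k^2 + 1)/(2*k), Ne(k, 0)), (0, True))


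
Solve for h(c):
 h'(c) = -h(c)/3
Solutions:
 h(c) = C1*exp(-c/3)


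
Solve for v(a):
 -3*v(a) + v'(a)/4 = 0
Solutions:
 v(a) = C1*exp(12*a)


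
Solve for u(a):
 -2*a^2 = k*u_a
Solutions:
 u(a) = C1 - 2*a^3/(3*k)


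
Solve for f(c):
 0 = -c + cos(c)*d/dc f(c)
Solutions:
 f(c) = C1 + Integral(c/cos(c), c)


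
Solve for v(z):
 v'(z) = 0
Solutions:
 v(z) = C1


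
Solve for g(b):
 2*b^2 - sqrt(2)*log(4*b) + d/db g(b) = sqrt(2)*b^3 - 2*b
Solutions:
 g(b) = C1 + sqrt(2)*b^4/4 - 2*b^3/3 - b^2 + sqrt(2)*b*log(b) - sqrt(2)*b + 2*sqrt(2)*b*log(2)


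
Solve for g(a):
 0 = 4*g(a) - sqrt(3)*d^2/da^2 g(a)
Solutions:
 g(a) = C1*exp(-2*3^(3/4)*a/3) + C2*exp(2*3^(3/4)*a/3)


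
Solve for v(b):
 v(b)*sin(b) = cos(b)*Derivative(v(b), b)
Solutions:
 v(b) = C1/cos(b)


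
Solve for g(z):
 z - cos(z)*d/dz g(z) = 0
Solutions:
 g(z) = C1 + Integral(z/cos(z), z)


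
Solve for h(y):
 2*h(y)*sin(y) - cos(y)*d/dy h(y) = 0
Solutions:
 h(y) = C1/cos(y)^2


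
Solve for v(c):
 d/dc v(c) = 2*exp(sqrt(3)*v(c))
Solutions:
 v(c) = sqrt(3)*(2*log(-1/(C1 + 2*c)) - log(3))/6


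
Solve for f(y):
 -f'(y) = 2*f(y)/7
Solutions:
 f(y) = C1*exp(-2*y/7)


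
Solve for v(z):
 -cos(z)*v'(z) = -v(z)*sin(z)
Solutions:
 v(z) = C1/cos(z)


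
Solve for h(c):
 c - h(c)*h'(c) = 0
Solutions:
 h(c) = -sqrt(C1 + c^2)
 h(c) = sqrt(C1 + c^2)


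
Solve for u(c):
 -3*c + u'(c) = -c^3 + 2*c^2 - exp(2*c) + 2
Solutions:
 u(c) = C1 - c^4/4 + 2*c^3/3 + 3*c^2/2 + 2*c - exp(2*c)/2


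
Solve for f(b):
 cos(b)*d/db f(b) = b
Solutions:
 f(b) = C1 + Integral(b/cos(b), b)


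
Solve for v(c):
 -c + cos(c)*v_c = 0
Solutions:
 v(c) = C1 + Integral(c/cos(c), c)


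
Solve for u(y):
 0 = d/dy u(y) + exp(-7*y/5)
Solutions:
 u(y) = C1 + 5*exp(-7*y/5)/7


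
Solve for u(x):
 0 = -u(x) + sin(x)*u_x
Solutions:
 u(x) = C1*sqrt(cos(x) - 1)/sqrt(cos(x) + 1)


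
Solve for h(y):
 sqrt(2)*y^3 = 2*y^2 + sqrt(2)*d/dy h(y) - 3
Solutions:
 h(y) = C1 + y^4/4 - sqrt(2)*y^3/3 + 3*sqrt(2)*y/2


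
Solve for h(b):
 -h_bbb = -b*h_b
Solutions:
 h(b) = C1 + Integral(C2*airyai(b) + C3*airybi(b), b)


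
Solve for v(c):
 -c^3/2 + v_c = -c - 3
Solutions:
 v(c) = C1 + c^4/8 - c^2/2 - 3*c


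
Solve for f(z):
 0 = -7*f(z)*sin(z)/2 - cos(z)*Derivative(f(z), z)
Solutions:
 f(z) = C1*cos(z)^(7/2)


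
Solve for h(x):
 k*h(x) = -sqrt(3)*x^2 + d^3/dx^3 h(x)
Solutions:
 h(x) = C1*exp(k^(1/3)*x) + C2*exp(k^(1/3)*x*(-1 + sqrt(3)*I)/2) + C3*exp(-k^(1/3)*x*(1 + sqrt(3)*I)/2) - sqrt(3)*x^2/k


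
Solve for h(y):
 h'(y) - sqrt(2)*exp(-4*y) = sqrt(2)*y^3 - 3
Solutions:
 h(y) = C1 + sqrt(2)*y^4/4 - 3*y - sqrt(2)*exp(-4*y)/4


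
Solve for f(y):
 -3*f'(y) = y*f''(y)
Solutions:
 f(y) = C1 + C2/y^2


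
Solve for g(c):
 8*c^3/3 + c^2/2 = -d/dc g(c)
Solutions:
 g(c) = C1 - 2*c^4/3 - c^3/6


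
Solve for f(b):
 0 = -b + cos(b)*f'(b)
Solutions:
 f(b) = C1 + Integral(b/cos(b), b)


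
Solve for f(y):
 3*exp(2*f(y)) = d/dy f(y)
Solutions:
 f(y) = log(-sqrt(-1/(C1 + 3*y))) - log(2)/2
 f(y) = log(-1/(C1 + 3*y))/2 - log(2)/2


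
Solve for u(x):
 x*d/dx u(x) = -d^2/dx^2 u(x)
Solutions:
 u(x) = C1 + C2*erf(sqrt(2)*x/2)


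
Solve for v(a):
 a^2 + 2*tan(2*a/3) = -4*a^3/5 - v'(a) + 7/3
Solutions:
 v(a) = C1 - a^4/5 - a^3/3 + 7*a/3 + 3*log(cos(2*a/3))


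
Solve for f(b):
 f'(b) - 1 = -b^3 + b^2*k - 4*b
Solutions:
 f(b) = C1 - b^4/4 + b^3*k/3 - 2*b^2 + b


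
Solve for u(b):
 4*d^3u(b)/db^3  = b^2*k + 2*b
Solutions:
 u(b) = C1 + C2*b + C3*b^2 + b^5*k/240 + b^4/48


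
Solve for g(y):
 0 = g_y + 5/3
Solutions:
 g(y) = C1 - 5*y/3


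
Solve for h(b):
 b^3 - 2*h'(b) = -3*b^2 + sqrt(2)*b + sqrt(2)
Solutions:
 h(b) = C1 + b^4/8 + b^3/2 - sqrt(2)*b^2/4 - sqrt(2)*b/2


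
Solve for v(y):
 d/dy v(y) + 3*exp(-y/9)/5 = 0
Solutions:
 v(y) = C1 + 27*exp(-y/9)/5


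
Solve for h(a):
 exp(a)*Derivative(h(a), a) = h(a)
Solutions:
 h(a) = C1*exp(-exp(-a))


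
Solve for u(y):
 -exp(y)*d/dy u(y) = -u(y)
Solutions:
 u(y) = C1*exp(-exp(-y))


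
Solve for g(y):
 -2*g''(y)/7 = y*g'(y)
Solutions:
 g(y) = C1 + C2*erf(sqrt(7)*y/2)


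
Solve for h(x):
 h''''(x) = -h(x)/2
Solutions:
 h(x) = (C1*sin(2^(1/4)*x/2) + C2*cos(2^(1/4)*x/2))*exp(-2^(1/4)*x/2) + (C3*sin(2^(1/4)*x/2) + C4*cos(2^(1/4)*x/2))*exp(2^(1/4)*x/2)


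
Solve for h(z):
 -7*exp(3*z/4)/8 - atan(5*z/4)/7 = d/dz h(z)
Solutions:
 h(z) = C1 - z*atan(5*z/4)/7 - 7*exp(3*z/4)/6 + 2*log(25*z^2 + 16)/35


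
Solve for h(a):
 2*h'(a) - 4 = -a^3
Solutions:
 h(a) = C1 - a^4/8 + 2*a


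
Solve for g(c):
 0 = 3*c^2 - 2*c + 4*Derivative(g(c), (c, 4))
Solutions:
 g(c) = C1 + C2*c + C3*c^2 + C4*c^3 - c^6/480 + c^5/240


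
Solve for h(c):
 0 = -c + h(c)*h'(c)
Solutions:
 h(c) = -sqrt(C1 + c^2)
 h(c) = sqrt(C1 + c^2)


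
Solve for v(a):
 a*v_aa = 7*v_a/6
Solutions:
 v(a) = C1 + C2*a^(13/6)


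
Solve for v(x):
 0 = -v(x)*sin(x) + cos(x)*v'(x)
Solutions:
 v(x) = C1/cos(x)


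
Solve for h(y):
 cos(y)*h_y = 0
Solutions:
 h(y) = C1


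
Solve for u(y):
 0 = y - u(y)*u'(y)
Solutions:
 u(y) = -sqrt(C1 + y^2)
 u(y) = sqrt(C1 + y^2)


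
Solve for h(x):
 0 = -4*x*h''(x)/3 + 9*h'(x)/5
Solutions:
 h(x) = C1 + C2*x^(47/20)


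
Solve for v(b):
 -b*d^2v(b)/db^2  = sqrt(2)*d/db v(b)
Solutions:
 v(b) = C1 + C2*b^(1 - sqrt(2))


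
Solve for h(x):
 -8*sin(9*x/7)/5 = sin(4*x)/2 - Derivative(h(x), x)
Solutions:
 h(x) = C1 - 56*cos(9*x/7)/45 - cos(4*x)/8


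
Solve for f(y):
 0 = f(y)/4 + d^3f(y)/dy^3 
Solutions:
 f(y) = C3*exp(-2^(1/3)*y/2) + (C1*sin(2^(1/3)*sqrt(3)*y/4) + C2*cos(2^(1/3)*sqrt(3)*y/4))*exp(2^(1/3)*y/4)


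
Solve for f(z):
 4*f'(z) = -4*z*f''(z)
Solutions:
 f(z) = C1 + C2*log(z)


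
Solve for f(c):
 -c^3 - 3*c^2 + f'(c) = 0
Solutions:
 f(c) = C1 + c^4/4 + c^3


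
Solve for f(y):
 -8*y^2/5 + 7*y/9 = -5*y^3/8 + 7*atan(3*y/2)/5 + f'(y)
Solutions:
 f(y) = C1 + 5*y^4/32 - 8*y^3/15 + 7*y^2/18 - 7*y*atan(3*y/2)/5 + 7*log(9*y^2 + 4)/15


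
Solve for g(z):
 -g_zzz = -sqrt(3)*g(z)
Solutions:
 g(z) = C3*exp(3^(1/6)*z) + (C1*sin(3^(2/3)*z/2) + C2*cos(3^(2/3)*z/2))*exp(-3^(1/6)*z/2)


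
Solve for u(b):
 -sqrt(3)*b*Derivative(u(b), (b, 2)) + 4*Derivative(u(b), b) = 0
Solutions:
 u(b) = C1 + C2*b^(1 + 4*sqrt(3)/3)


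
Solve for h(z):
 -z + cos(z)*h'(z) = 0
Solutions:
 h(z) = C1 + Integral(z/cos(z), z)


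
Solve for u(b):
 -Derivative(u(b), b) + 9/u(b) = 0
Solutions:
 u(b) = -sqrt(C1 + 18*b)
 u(b) = sqrt(C1 + 18*b)


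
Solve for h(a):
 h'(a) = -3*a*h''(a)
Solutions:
 h(a) = C1 + C2*a^(2/3)


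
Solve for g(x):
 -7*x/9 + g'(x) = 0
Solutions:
 g(x) = C1 + 7*x^2/18


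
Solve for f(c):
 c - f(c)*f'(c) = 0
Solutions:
 f(c) = -sqrt(C1 + c^2)
 f(c) = sqrt(C1 + c^2)


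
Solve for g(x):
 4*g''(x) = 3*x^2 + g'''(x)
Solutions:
 g(x) = C1 + C2*x + C3*exp(4*x) + x^4/16 + x^3/16 + 3*x^2/64


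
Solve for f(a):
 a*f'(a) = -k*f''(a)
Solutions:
 f(a) = C1 + C2*sqrt(k)*erf(sqrt(2)*a*sqrt(1/k)/2)


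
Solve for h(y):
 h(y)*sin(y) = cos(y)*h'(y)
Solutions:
 h(y) = C1/cos(y)


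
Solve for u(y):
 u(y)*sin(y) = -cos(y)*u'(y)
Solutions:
 u(y) = C1*cos(y)


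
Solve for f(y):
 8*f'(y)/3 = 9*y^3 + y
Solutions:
 f(y) = C1 + 27*y^4/32 + 3*y^2/16


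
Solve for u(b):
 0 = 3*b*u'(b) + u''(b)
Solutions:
 u(b) = C1 + C2*erf(sqrt(6)*b/2)


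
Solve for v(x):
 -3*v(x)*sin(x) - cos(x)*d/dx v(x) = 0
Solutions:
 v(x) = C1*cos(x)^3


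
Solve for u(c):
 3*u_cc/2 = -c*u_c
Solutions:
 u(c) = C1 + C2*erf(sqrt(3)*c/3)


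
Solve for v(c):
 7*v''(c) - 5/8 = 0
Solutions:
 v(c) = C1 + C2*c + 5*c^2/112


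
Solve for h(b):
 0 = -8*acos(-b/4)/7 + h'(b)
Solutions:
 h(b) = C1 + 8*b*acos(-b/4)/7 + 8*sqrt(16 - b^2)/7


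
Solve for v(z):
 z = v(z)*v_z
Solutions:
 v(z) = -sqrt(C1 + z^2)
 v(z) = sqrt(C1 + z^2)


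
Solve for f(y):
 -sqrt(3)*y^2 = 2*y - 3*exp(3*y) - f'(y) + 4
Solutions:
 f(y) = C1 + sqrt(3)*y^3/3 + y^2 + 4*y - exp(3*y)


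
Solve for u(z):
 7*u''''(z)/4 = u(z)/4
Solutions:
 u(z) = C1*exp(-7^(3/4)*z/7) + C2*exp(7^(3/4)*z/7) + C3*sin(7^(3/4)*z/7) + C4*cos(7^(3/4)*z/7)


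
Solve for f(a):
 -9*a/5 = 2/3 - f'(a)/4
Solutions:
 f(a) = C1 + 18*a^2/5 + 8*a/3


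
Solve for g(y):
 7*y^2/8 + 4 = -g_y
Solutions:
 g(y) = C1 - 7*y^3/24 - 4*y


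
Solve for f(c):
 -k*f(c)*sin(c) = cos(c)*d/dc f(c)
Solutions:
 f(c) = C1*exp(k*log(cos(c)))


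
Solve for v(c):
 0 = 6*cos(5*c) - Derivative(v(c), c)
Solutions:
 v(c) = C1 + 6*sin(5*c)/5


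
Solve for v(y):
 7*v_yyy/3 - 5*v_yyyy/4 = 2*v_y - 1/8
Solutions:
 v(y) = C1 + C2*exp(y*(392*2^(1/3)/(135*sqrt(7249) + 12737)^(1/3) + 2^(2/3)*(135*sqrt(7249) + 12737)^(1/3) + 56)/90)*sin(2^(1/3)*sqrt(3)*y*(-2^(1/3)*(135*sqrt(7249) + 12737)^(1/3) + 392/(135*sqrt(7249) + 12737)^(1/3))/90) + C3*exp(y*(392*2^(1/3)/(135*sqrt(7249) + 12737)^(1/3) + 2^(2/3)*(135*sqrt(7249) + 12737)^(1/3) + 56)/90)*cos(2^(1/3)*sqrt(3)*y*(-2^(1/3)*(135*sqrt(7249) + 12737)^(1/3) + 392/(135*sqrt(7249) + 12737)^(1/3))/90) + C4*exp(y*(-2^(2/3)*(135*sqrt(7249) + 12737)^(1/3) - 392*2^(1/3)/(135*sqrt(7249) + 12737)^(1/3) + 28)/45) + y/16


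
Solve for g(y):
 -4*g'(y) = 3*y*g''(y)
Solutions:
 g(y) = C1 + C2/y^(1/3)


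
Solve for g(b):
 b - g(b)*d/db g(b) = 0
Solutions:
 g(b) = -sqrt(C1 + b^2)
 g(b) = sqrt(C1 + b^2)


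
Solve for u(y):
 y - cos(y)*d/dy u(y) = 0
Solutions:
 u(y) = C1 + Integral(y/cos(y), y)


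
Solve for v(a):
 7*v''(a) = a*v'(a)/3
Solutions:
 v(a) = C1 + C2*erfi(sqrt(42)*a/42)


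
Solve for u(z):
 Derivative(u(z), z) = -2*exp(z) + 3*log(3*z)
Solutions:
 u(z) = C1 + 3*z*log(z) + 3*z*(-1 + log(3)) - 2*exp(z)


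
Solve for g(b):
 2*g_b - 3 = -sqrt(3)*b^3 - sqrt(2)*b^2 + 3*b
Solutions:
 g(b) = C1 - sqrt(3)*b^4/8 - sqrt(2)*b^3/6 + 3*b^2/4 + 3*b/2


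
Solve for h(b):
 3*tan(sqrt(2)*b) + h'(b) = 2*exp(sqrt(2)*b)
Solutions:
 h(b) = C1 + sqrt(2)*exp(sqrt(2)*b) + 3*sqrt(2)*log(cos(sqrt(2)*b))/2


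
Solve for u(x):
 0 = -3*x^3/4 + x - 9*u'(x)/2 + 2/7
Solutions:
 u(x) = C1 - x^4/24 + x^2/9 + 4*x/63


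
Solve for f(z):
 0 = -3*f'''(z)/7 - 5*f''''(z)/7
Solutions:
 f(z) = C1 + C2*z + C3*z^2 + C4*exp(-3*z/5)


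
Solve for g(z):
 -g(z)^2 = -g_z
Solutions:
 g(z) = -1/(C1 + z)


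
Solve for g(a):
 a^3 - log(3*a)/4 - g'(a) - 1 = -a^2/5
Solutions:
 g(a) = C1 + a^4/4 + a^3/15 - a*log(a)/4 - 3*a/4 - a*log(3)/4


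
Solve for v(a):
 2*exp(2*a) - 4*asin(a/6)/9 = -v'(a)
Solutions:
 v(a) = C1 + 4*a*asin(a/6)/9 + 4*sqrt(36 - a^2)/9 - exp(2*a)


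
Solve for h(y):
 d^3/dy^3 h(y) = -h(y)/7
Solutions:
 h(y) = C3*exp(-7^(2/3)*y/7) + (C1*sin(sqrt(3)*7^(2/3)*y/14) + C2*cos(sqrt(3)*7^(2/3)*y/14))*exp(7^(2/3)*y/14)


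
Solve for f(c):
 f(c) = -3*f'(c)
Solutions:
 f(c) = C1*exp(-c/3)


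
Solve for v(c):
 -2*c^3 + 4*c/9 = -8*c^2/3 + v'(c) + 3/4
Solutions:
 v(c) = C1 - c^4/2 + 8*c^3/9 + 2*c^2/9 - 3*c/4


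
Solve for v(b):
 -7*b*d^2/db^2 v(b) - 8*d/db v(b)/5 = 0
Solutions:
 v(b) = C1 + C2*b^(27/35)


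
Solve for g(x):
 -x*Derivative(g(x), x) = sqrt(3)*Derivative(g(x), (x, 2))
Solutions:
 g(x) = C1 + C2*erf(sqrt(2)*3^(3/4)*x/6)


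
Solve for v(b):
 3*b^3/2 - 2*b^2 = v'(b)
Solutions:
 v(b) = C1 + 3*b^4/8 - 2*b^3/3


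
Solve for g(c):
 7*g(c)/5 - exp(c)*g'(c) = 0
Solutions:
 g(c) = C1*exp(-7*exp(-c)/5)


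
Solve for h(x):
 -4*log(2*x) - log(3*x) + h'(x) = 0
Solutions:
 h(x) = C1 + 5*x*log(x) - 5*x + x*log(48)


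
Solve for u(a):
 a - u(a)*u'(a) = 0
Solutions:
 u(a) = -sqrt(C1 + a^2)
 u(a) = sqrt(C1 + a^2)


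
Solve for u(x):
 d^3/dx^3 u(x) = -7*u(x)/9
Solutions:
 u(x) = C3*exp(-21^(1/3)*x/3) + (C1*sin(3^(5/6)*7^(1/3)*x/6) + C2*cos(3^(5/6)*7^(1/3)*x/6))*exp(21^(1/3)*x/6)


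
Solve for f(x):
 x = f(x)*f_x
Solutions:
 f(x) = -sqrt(C1 + x^2)
 f(x) = sqrt(C1 + x^2)


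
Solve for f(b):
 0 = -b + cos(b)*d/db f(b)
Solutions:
 f(b) = C1 + Integral(b/cos(b), b)


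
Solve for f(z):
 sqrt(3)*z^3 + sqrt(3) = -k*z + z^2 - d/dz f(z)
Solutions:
 f(z) = C1 - k*z^2/2 - sqrt(3)*z^4/4 + z^3/3 - sqrt(3)*z


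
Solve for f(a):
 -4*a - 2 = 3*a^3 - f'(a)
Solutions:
 f(a) = C1 + 3*a^4/4 + 2*a^2 + 2*a


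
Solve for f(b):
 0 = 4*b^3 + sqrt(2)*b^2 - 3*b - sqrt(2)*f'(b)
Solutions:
 f(b) = C1 + sqrt(2)*b^4/2 + b^3/3 - 3*sqrt(2)*b^2/4


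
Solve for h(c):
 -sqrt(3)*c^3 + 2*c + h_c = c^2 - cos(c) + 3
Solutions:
 h(c) = C1 + sqrt(3)*c^4/4 + c^3/3 - c^2 + 3*c - sin(c)


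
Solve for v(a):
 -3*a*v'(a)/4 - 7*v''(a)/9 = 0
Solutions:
 v(a) = C1 + C2*erf(3*sqrt(42)*a/28)


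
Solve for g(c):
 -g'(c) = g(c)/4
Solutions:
 g(c) = C1*exp(-c/4)


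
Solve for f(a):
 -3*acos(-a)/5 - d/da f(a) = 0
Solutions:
 f(a) = C1 - 3*a*acos(-a)/5 - 3*sqrt(1 - a^2)/5


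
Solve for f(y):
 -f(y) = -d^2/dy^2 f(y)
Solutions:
 f(y) = C1*exp(-y) + C2*exp(y)


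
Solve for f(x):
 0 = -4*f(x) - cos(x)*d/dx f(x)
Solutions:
 f(x) = C1*(sin(x)^2 - 2*sin(x) + 1)/(sin(x)^2 + 2*sin(x) + 1)


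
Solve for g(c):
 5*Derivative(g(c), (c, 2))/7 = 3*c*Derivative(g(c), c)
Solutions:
 g(c) = C1 + C2*erfi(sqrt(210)*c/10)


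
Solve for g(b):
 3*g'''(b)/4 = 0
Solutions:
 g(b) = C1 + C2*b + C3*b^2


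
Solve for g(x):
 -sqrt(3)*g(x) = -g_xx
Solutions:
 g(x) = C1*exp(-3^(1/4)*x) + C2*exp(3^(1/4)*x)


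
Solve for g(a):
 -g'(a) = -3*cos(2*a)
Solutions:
 g(a) = C1 + 3*sin(2*a)/2


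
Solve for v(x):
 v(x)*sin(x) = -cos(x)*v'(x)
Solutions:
 v(x) = C1*cos(x)


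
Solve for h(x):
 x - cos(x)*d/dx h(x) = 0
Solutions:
 h(x) = C1 + Integral(x/cos(x), x)


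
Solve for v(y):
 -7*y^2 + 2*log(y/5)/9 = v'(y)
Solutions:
 v(y) = C1 - 7*y^3/3 + 2*y*log(y)/9 - 2*y*log(5)/9 - 2*y/9


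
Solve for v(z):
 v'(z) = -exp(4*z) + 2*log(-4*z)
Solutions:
 v(z) = C1 + 2*z*log(-z) + 2*z*(-1 + 2*log(2)) - exp(4*z)/4


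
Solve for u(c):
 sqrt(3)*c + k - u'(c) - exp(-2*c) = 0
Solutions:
 u(c) = C1 + sqrt(3)*c^2/2 + c*k + exp(-2*c)/2


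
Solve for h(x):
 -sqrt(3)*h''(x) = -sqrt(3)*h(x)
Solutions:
 h(x) = C1*exp(-x) + C2*exp(x)


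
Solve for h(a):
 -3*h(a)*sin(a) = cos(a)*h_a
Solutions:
 h(a) = C1*cos(a)^3


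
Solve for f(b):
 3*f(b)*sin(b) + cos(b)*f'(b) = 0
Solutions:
 f(b) = C1*cos(b)^3


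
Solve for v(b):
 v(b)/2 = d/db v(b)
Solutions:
 v(b) = C1*exp(b/2)


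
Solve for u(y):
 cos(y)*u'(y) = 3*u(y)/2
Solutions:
 u(y) = C1*(sin(y) + 1)^(3/4)/(sin(y) - 1)^(3/4)


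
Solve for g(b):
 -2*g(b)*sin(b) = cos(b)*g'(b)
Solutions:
 g(b) = C1*cos(b)^2


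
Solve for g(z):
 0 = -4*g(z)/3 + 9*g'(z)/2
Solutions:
 g(z) = C1*exp(8*z/27)


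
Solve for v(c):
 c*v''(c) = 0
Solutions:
 v(c) = C1 + C2*c


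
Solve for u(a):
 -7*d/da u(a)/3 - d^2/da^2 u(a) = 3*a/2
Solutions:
 u(a) = C1 + C2*exp(-7*a/3) - 9*a^2/28 + 27*a/98


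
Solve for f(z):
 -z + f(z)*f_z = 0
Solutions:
 f(z) = -sqrt(C1 + z^2)
 f(z) = sqrt(C1 + z^2)


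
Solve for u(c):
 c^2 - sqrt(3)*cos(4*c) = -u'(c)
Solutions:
 u(c) = C1 - c^3/3 + sqrt(3)*sin(4*c)/4


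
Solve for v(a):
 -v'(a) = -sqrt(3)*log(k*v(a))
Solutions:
 li(k*v(a))/k = C1 + sqrt(3)*a


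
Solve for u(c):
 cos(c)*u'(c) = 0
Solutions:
 u(c) = C1


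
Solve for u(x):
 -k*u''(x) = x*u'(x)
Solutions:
 u(x) = C1 + C2*sqrt(k)*erf(sqrt(2)*x*sqrt(1/k)/2)


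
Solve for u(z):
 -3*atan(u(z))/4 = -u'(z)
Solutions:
 Integral(1/atan(_y), (_y, u(z))) = C1 + 3*z/4


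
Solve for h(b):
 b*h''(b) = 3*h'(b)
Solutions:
 h(b) = C1 + C2*b^4


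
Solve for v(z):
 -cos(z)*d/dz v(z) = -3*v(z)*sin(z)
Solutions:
 v(z) = C1/cos(z)^3


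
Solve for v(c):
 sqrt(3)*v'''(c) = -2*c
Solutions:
 v(c) = C1 + C2*c + C3*c^2 - sqrt(3)*c^4/36


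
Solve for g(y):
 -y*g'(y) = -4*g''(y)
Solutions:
 g(y) = C1 + C2*erfi(sqrt(2)*y/4)


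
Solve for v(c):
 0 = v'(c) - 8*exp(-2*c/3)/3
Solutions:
 v(c) = C1 - 4*exp(-2*c/3)


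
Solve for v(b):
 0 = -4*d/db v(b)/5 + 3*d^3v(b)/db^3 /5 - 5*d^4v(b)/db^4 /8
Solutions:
 v(b) = C1 + C2*exp(b*(8*2^(2/3)/(25*sqrt(561) + 593)^(1/3) + 8 + 2^(1/3)*(25*sqrt(561) + 593)^(1/3))/25)*sin(2^(1/3)*sqrt(3)*b*(-(25*sqrt(561) + 593)^(1/3) + 8*2^(1/3)/(25*sqrt(561) + 593)^(1/3))/25) + C3*exp(b*(8*2^(2/3)/(25*sqrt(561) + 593)^(1/3) + 8 + 2^(1/3)*(25*sqrt(561) + 593)^(1/3))/25)*cos(2^(1/3)*sqrt(3)*b*(-(25*sqrt(561) + 593)^(1/3) + 8*2^(1/3)/(25*sqrt(561) + 593)^(1/3))/25) + C4*exp(2*b*(-2^(1/3)*(25*sqrt(561) + 593)^(1/3) - 8*2^(2/3)/(25*sqrt(561) + 593)^(1/3) + 4)/25)


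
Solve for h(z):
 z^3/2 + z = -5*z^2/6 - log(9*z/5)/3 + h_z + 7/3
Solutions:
 h(z) = C1 + z^4/8 + 5*z^3/18 + z^2/2 + z*log(z)/3 - 8*z/3 - z*log(5) + 2*z*log(15)/3


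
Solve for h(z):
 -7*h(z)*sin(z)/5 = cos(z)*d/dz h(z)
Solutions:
 h(z) = C1*cos(z)^(7/5)


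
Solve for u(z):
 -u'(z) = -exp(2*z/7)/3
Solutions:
 u(z) = C1 + 7*exp(2*z/7)/6


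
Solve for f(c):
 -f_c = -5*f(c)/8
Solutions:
 f(c) = C1*exp(5*c/8)


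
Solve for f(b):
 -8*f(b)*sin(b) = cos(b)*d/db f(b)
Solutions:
 f(b) = C1*cos(b)^8


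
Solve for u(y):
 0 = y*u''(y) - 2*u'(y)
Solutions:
 u(y) = C1 + C2*y^3


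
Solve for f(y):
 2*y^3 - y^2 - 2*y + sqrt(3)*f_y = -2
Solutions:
 f(y) = C1 - sqrt(3)*y^4/6 + sqrt(3)*y^3/9 + sqrt(3)*y^2/3 - 2*sqrt(3)*y/3


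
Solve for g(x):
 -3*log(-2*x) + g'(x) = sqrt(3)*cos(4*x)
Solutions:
 g(x) = C1 + 3*x*log(-x) - 3*x + 3*x*log(2) + sqrt(3)*sin(4*x)/4


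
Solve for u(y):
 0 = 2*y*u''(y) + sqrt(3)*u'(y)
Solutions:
 u(y) = C1 + C2*y^(1 - sqrt(3)/2)


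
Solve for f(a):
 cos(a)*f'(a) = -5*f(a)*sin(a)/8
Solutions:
 f(a) = C1*cos(a)^(5/8)


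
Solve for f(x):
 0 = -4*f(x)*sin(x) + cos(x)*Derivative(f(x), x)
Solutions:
 f(x) = C1/cos(x)^4


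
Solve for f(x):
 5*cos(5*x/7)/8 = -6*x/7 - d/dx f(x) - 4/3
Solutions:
 f(x) = C1 - 3*x^2/7 - 4*x/3 - 7*sin(5*x/7)/8


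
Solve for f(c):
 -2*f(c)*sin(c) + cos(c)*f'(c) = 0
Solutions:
 f(c) = C1/cos(c)^2


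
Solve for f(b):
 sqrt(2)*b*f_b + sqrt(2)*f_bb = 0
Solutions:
 f(b) = C1 + C2*erf(sqrt(2)*b/2)


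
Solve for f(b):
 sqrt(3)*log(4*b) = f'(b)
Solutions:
 f(b) = C1 + sqrt(3)*b*log(b) - sqrt(3)*b + 2*sqrt(3)*b*log(2)


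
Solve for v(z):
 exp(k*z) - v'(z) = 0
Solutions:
 v(z) = C1 + exp(k*z)/k


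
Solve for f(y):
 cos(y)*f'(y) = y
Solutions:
 f(y) = C1 + Integral(y/cos(y), y)


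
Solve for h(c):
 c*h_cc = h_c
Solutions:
 h(c) = C1 + C2*c^2


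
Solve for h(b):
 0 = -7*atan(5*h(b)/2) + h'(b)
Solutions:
 Integral(1/atan(5*_y/2), (_y, h(b))) = C1 + 7*b


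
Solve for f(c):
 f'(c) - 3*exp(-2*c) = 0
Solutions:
 f(c) = C1 - 3*exp(-2*c)/2


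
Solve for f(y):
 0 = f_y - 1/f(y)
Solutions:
 f(y) = -sqrt(C1 + 2*y)
 f(y) = sqrt(C1 + 2*y)


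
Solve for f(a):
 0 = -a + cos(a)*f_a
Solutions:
 f(a) = C1 + Integral(a/cos(a), a)


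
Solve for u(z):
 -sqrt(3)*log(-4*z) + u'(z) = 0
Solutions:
 u(z) = C1 + sqrt(3)*z*log(-z) + sqrt(3)*z*(-1 + 2*log(2))


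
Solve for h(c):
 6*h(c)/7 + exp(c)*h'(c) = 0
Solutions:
 h(c) = C1*exp(6*exp(-c)/7)


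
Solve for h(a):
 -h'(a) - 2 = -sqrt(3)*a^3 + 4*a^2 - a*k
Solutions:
 h(a) = C1 + sqrt(3)*a^4/4 - 4*a^3/3 + a^2*k/2 - 2*a


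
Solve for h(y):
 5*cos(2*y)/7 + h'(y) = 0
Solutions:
 h(y) = C1 - 5*sin(2*y)/14


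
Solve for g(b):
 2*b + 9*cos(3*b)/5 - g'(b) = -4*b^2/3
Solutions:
 g(b) = C1 + 4*b^3/9 + b^2 + 3*sin(3*b)/5


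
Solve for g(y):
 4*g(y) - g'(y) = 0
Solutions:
 g(y) = C1*exp(4*y)


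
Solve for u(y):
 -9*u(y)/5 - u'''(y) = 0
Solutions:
 u(y) = C3*exp(-15^(2/3)*y/5) + (C1*sin(3*3^(1/6)*5^(2/3)*y/10) + C2*cos(3*3^(1/6)*5^(2/3)*y/10))*exp(15^(2/3)*y/10)
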